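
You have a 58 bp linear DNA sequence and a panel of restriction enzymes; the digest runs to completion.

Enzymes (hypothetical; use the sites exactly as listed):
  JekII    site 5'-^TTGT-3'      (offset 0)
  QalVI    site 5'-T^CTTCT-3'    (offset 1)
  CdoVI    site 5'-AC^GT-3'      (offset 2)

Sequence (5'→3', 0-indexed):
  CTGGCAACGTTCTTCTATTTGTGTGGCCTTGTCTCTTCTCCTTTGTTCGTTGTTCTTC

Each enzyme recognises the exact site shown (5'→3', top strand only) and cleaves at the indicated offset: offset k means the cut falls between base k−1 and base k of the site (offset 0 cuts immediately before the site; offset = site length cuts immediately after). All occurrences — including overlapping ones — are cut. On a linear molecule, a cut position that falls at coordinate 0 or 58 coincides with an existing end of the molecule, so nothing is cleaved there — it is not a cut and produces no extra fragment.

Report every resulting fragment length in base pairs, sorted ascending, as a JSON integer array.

[3,6,7,7,8,8,9,10]

Per-enzyme occurrences:
  JekII TTGT/0: at [18, 28, 42, 49] ⇒ [18, 28, 42, 49]
  QalVI TCTTCT/1: at [10, 33] ⇒ [11, 34]
  CdoVI ACGT/2: at [6] ⇒ [8]

All cut coordinates (distinct, sorted): [8, 11, 18, 28, 34, 42, 49]

Fragment lengths:
  [0,8): 8 bp
  [8,11): 3 bp
  [11,18): 7 bp
  [18,28): 10 bp
  [28,34): 6 bp
  [34,42): 8 bp
  [42,49): 7 bp
  [49,58): 9 bp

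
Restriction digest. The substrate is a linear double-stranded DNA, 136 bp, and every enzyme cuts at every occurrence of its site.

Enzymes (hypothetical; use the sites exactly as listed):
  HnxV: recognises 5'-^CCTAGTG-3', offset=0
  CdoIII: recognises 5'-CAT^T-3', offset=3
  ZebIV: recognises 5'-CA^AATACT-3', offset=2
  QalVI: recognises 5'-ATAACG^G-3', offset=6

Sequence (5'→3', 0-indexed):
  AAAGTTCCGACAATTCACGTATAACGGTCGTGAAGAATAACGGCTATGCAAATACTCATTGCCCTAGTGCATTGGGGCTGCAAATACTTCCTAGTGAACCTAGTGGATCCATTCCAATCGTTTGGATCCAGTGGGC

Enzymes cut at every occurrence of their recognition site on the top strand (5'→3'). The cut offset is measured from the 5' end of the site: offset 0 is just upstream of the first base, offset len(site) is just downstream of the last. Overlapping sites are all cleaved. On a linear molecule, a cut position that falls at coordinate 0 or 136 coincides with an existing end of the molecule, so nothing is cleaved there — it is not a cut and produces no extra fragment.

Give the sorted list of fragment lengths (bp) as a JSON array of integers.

[3,7,8,9,9,10,10,14,16,24,26]

Site scan:
  HnxV CCTAGTG/0: at [62, 89, 98] ⇒ [62, 89, 98]
  CdoIII CATT/3: at [56, 69, 109] ⇒ [59, 72, 112]
  ZebIV CAAATACT/2: at [48, 80] ⇒ [50, 82]
  QalVI ATAACGG/6: at [20, 36] ⇒ [26, 42]

All cut coordinates (distinct, sorted): [26, 42, 50, 59, 62, 72, 82, 89, 98, 112]

Fragment lengths:
  [0,26): 26 bp
  [26,42): 16 bp
  [42,50): 8 bp
  [50,59): 9 bp
  [59,62): 3 bp
  [62,72): 10 bp
  [72,82): 10 bp
  [82,89): 7 bp
  [89,98): 9 bp
  [98,112): 14 bp
  [112,136): 24 bp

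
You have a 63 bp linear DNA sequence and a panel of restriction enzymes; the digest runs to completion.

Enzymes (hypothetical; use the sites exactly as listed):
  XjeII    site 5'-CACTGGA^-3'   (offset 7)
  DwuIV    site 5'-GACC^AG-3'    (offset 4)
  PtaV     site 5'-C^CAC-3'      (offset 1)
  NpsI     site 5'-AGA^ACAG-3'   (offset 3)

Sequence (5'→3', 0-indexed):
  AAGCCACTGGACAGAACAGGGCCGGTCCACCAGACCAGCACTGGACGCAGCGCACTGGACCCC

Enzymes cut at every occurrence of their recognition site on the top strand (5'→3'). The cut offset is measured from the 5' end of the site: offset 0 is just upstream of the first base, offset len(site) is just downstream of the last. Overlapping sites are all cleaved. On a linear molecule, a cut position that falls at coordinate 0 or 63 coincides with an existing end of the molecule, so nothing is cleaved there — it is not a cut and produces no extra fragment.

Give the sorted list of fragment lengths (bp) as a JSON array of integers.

[4,4,4,7,9,9,12,14]

Per-enzyme occurrences:
  XjeII CACTGGA/7: at [4, 38, 52] ⇒ [11, 45, 59]
  DwuIV GACCAG/4: at [32] ⇒ [36]
  PtaV CCAC/1: at [3, 26] ⇒ [4, 27]
  NpsI AGAACAG/3: at [12] ⇒ [15]

Pooled cuts: [4, 11, 15, 27, 36, 45, 59]

Fragment lengths:
  [0,4): 4 bp
  [4,11): 7 bp
  [11,15): 4 bp
  [15,27): 12 bp
  [27,36): 9 bp
  [36,45): 9 bp
  [45,59): 14 bp
  [59,63): 4 bp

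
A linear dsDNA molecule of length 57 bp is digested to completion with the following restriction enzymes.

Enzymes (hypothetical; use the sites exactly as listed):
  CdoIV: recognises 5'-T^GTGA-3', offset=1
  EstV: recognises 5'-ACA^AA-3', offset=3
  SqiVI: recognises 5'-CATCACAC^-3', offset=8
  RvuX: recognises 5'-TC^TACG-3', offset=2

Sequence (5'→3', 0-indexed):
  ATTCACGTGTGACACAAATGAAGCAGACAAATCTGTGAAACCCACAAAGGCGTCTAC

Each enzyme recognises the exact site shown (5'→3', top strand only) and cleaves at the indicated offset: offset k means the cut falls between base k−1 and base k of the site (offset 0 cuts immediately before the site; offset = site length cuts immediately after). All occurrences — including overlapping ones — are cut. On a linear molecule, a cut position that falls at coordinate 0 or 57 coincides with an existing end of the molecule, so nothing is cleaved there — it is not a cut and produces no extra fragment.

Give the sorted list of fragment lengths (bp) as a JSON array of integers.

[5,8,8,11,12,13]

Per-enzyme occurrences:
  CdoIV TGTGA/1: at [7, 33] ⇒ [8, 34]
  EstV ACAAA/3: at [13, 26, 43] ⇒ [16, 29, 46]
  SqiVI (CATCACAC, off=8): no sites
  RvuX (TCTACG, off=2): no sites

Pooled cuts: [8, 16, 29, 34, 46]

Fragment lengths:
  [0,8): 8 bp
  [8,16): 8 bp
  [16,29): 13 bp
  [29,34): 5 bp
  [34,46): 12 bp
  [46,57): 11 bp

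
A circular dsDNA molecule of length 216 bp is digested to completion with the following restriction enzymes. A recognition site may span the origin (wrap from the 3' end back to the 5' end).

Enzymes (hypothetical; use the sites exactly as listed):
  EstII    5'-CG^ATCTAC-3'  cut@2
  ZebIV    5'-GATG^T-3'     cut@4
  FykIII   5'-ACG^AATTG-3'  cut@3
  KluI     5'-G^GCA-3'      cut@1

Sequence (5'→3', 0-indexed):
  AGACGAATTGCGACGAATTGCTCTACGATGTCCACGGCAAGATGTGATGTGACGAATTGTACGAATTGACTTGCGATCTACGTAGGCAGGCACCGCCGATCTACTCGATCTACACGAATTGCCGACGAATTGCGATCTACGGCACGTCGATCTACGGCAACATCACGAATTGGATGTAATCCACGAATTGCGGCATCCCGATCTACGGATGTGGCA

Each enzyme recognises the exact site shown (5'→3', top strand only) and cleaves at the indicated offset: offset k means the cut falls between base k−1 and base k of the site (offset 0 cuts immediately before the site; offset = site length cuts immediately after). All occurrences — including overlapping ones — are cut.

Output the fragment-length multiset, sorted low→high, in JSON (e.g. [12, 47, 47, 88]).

Per-enzyme occurrences:
  EstII (CGATCTAC, off=2): starts [73, 96, 105, 132, 147, 198] → cuts [75, 98, 107, 134, 149, 200]
  ZebIV (GATGT, off=4): starts [26, 40, 45, 172, 207] → cuts [30, 44, 49, 176, 211]
  FykIII (ACGAATTG, off=3): starts [2, 12, 51, 60, 113, 124, 164, 182] → cuts [5, 15, 54, 63, 116, 127, 167, 185]
  KluI (GGCA, off=1): starts [35, 84, 88, 140, 155, 191, 212] → cuts [36, 85, 89, 141, 156, 192, 213]

All cut coordinates (distinct, sorted): [5, 15, 30, 36, 44, 49, 54, 63, 75, 85, 89, 98, 107, 116, 127, 134, 141, 149, 156, 167, 176, 185, 192, 200, 211, 213]

Fragment lengths:
  5→15: 10 bp
  15→30: 15 bp
  30→36: 6 bp
  36→44: 8 bp
  44→49: 5 bp
  49→54: 5 bp
  54→63: 9 bp
  63→75: 12 bp
  75→85: 10 bp
  85→89: 4 bp
  89→98: 9 bp
  98→107: 9 bp
  107→116: 9 bp
  116→127: 11 bp
  127→134: 7 bp
  134→141: 7 bp
  141→149: 8 bp
  149→156: 7 bp
  156→167: 11 bp
  167→176: 9 bp
  176→185: 9 bp
  185→192: 7 bp
  192→200: 8 bp
  200→211: 11 bp
  211→213: 2 bp
  213→5 (wrap): 216-213+5 = 8 bp

[2,4,5,5,6,7,7,7,7,8,8,8,8,9,9,9,9,9,9,10,10,11,11,11,12,15]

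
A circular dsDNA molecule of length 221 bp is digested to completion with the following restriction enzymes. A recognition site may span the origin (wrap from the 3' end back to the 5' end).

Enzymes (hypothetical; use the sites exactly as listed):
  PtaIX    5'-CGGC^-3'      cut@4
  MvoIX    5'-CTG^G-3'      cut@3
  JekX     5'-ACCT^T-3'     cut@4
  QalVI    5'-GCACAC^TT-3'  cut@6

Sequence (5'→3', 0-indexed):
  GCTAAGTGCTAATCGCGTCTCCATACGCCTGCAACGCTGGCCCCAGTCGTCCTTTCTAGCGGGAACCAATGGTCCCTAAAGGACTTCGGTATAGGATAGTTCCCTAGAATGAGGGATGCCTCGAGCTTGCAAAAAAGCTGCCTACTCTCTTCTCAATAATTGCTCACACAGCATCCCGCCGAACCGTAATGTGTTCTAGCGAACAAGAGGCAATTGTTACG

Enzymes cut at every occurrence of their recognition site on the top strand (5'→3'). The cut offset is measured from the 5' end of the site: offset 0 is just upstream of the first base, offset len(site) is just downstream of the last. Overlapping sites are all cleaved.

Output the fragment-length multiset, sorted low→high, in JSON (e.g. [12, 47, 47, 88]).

[37,184]

Scan for sites:
  PtaIX CGGC/4: at [219] ⇒ [2]
  MvoIX CTGG/3: at [36] ⇒ [39]
  JekX (ACCTT, off=4): no sites
  QalVI (GCACACTT, off=6): no sites

All cut coordinates (distinct, sorted): [2, 39]

Fragments:
  2→39: 37 bp
  39→2 (wrap): 221-39+2 = 184 bp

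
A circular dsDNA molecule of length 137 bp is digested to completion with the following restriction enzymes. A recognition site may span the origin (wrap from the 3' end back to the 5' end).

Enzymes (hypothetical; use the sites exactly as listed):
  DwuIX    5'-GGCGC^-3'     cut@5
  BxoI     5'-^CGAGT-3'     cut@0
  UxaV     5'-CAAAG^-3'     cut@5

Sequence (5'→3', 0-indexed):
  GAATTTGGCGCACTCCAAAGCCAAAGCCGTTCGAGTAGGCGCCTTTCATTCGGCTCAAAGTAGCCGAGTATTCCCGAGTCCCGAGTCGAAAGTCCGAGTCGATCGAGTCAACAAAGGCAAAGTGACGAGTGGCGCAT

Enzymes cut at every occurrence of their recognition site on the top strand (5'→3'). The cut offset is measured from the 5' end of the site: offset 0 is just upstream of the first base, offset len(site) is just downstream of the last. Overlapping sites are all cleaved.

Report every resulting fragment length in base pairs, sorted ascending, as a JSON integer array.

[3,4,5,6,6,7,9,9,10,10,11,13,13,13,18]

Scan for sites:
  DwuIX (GGCGC, off=5): starts [6, 37, 130] → cuts [11, 42, 135]
  BxoI (CGAGT, off=0): starts [31, 64, 74, 81, 94, 103, 125] → cuts [31, 64, 74, 81, 94, 103, 125]
  UxaV (CAAAG, off=5): starts [15, 21, 55, 111, 117] → cuts [20, 26, 60, 116, 122]

All cut coordinates (distinct, sorted): [11, 20, 26, 31, 42, 60, 64, 74, 81, 94, 103, 116, 122, 125, 135]

Fragments:
  11→20: 9 bp
  20→26: 6 bp
  26→31: 5 bp
  31→42: 11 bp
  42→60: 18 bp
  60→64: 4 bp
  64→74: 10 bp
  74→81: 7 bp
  81→94: 13 bp
  94→103: 9 bp
  103→116: 13 bp
  116→122: 6 bp
  122→125: 3 bp
  125→135: 10 bp
  135→11 (wrap): 137-135+11 = 13 bp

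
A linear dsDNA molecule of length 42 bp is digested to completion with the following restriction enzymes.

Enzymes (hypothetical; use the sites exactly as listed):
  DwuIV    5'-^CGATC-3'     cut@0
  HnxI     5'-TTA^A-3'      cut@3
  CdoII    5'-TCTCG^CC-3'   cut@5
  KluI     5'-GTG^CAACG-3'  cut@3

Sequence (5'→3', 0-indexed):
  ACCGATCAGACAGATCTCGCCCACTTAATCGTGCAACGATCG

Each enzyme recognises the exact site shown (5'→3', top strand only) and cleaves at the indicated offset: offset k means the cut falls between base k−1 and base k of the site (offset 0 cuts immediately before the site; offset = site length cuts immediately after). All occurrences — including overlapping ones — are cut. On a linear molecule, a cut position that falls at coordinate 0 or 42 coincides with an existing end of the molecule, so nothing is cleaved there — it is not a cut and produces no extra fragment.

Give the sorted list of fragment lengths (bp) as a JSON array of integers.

Per-enzyme occurrences:
  DwuIV CGATC/0: at [2, 36] ⇒ [2, 36]
  HnxI TTAA/3: at [24] ⇒ [27]
  CdoII TCTCGCC/5: at [14] ⇒ [19]
  KluI GTGCAACG/3: at [30] ⇒ [33]

All cut coordinates (distinct, sorted): [2, 19, 27, 33, 36]

Fragment lengths:
  [0,2): 2 bp
  [2,19): 17 bp
  [19,27): 8 bp
  [27,33): 6 bp
  [33,36): 3 bp
  [36,42): 6 bp

[2,3,6,6,8,17]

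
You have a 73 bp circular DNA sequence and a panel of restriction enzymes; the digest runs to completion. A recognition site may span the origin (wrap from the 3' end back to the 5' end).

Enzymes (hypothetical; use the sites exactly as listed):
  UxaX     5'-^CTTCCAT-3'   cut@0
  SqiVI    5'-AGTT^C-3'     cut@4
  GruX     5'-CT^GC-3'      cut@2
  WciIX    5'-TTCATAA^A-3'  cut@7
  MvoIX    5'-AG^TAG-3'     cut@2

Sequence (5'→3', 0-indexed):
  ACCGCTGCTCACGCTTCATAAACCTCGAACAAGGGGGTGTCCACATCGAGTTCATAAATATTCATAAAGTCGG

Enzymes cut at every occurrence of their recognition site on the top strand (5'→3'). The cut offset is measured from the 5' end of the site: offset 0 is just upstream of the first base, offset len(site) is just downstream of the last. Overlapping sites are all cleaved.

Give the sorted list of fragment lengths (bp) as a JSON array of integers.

[5,10,12,15,31]

Site scan:
  UxaX (CTTCCAT, off=0): no sites
  SqiVI AGTTC/4: at [48] ⇒ [52]
  GruX CTGC/2: at [4] ⇒ [6]
  WciIX TTCATAAA/7: at [14, 50, 60] ⇒ [21, 57, 67]
  MvoIX (AGTAG, off=2): no sites

All cut coordinates (distinct, sorted): [6, 21, 52, 57, 67]

Fragments:
  6→21: 15 bp
  21→52: 31 bp
  52→57: 5 bp
  57→67: 10 bp
  67→6 (wrap): 73-67+6 = 12 bp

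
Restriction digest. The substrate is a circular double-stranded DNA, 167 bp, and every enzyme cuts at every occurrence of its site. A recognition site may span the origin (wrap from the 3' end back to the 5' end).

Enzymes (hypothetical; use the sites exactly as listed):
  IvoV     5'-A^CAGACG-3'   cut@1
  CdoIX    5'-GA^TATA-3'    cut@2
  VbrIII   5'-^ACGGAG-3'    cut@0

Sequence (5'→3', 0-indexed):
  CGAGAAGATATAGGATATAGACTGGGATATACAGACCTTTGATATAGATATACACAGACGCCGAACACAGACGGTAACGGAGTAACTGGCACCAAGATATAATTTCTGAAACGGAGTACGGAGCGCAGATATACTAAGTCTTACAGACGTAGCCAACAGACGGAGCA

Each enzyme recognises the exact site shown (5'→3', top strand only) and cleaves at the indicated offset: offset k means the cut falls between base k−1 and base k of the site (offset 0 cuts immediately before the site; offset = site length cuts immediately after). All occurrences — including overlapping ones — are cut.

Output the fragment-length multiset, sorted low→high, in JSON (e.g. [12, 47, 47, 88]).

[3,6,6,7,7,9,12,12,13,13,13,14,15,16,21]

Scan for sites:
  IvoV (ACAGACG, off=1): starts [53, 66, 142, 155] → cuts [54, 67, 143, 156]
  CdoIX (GATATA, off=2): starts [6, 13, 25, 40, 46, 95, 127] → cuts [8, 15, 27, 42, 48, 97, 129]
  VbrIII (ACGGAG, off=0): starts [76, 110, 117, 159] → cuts [76, 110, 117, 159]

All cut coordinates (distinct, sorted): [8, 15, 27, 42, 48, 54, 67, 76, 97, 110, 117, 129, 143, 156, 159]

Fragment lengths:
  8→15: 7 bp
  15→27: 12 bp
  27→42: 15 bp
  42→48: 6 bp
  48→54: 6 bp
  54→67: 13 bp
  67→76: 9 bp
  76→97: 21 bp
  97→110: 13 bp
  110→117: 7 bp
  117→129: 12 bp
  129→143: 14 bp
  143→156: 13 bp
  156→159: 3 bp
  159→8 (wrap): 167-159+8 = 16 bp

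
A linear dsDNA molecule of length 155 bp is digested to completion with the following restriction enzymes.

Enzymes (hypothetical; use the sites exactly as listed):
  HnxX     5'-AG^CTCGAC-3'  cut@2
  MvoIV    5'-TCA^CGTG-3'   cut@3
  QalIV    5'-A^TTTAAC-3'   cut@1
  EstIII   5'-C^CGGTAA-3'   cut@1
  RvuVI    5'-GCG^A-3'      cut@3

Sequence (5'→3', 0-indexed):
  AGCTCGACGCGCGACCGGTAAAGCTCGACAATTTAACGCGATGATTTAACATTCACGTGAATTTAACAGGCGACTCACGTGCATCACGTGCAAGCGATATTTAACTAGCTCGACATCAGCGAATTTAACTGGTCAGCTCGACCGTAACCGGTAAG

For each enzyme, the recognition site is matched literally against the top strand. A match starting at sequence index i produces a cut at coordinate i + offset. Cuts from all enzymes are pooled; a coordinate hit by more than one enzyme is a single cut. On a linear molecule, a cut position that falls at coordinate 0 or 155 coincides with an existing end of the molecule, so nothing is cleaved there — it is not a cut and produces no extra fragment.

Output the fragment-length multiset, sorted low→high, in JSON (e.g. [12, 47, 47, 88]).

[2,2,2,3,4,5,6,7,8,8,9,9,9,10,11,11,11,12,13,13]

Scan for sites:
  HnxX AGCTCGAC/2: at [0, 21, 106, 134] ⇒ [2, 23, 108, 136]
  MvoIV TCACGTG/3: at [52, 74, 83] ⇒ [55, 77, 86]
  QalIV ATTTAAC/1: at [30, 43, 60, 98, 122] ⇒ [31, 44, 61, 99, 123]
  EstIII CCGGTAA/1: at [14, 147] ⇒ [15, 148]
  RvuVI GCGA/3: at [10, 37, 69, 93, 118] ⇒ [13, 40, 72, 96, 121]

Pooled cuts: [2, 13, 15, 23, 31, 40, 44, 55, 61, 72, 77, 86, 96, 99, 108, 121, 123, 136, 148]

Fragment lengths:
  [0,2): 2 bp
  [2,13): 11 bp
  [13,15): 2 bp
  [15,23): 8 bp
  [23,31): 8 bp
  [31,40): 9 bp
  [40,44): 4 bp
  [44,55): 11 bp
  [55,61): 6 bp
  [61,72): 11 bp
  [72,77): 5 bp
  [77,86): 9 bp
  [86,96): 10 bp
  [96,99): 3 bp
  [99,108): 9 bp
  [108,121): 13 bp
  [121,123): 2 bp
  [123,136): 13 bp
  [136,148): 12 bp
  [148,155): 7 bp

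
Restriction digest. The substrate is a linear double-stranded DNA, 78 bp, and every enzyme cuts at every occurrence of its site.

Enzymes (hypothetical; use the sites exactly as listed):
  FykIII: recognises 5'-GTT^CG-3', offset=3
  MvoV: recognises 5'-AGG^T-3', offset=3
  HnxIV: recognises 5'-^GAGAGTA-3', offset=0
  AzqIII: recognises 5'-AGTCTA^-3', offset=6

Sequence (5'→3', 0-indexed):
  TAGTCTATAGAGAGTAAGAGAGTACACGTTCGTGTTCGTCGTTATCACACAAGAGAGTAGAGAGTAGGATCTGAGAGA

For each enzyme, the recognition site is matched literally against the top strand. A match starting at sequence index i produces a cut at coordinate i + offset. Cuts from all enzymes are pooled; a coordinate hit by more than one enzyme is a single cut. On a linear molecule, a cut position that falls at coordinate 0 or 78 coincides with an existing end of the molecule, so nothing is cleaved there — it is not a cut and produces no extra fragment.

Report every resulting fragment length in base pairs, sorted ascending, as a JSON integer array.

Per-enzyme occurrences:
  FykIII GTTCG/3: at [27, 33] ⇒ [30, 36]
  MvoV (AGGT, off=3): no sites
  HnxIV GAGAGTA/0: at [9, 17, 52, 59] ⇒ [9, 17, 52, 59]
  AzqIII AGTCTA/6: at [1] ⇒ [7]

All cut coordinates (distinct, sorted): [7, 9, 17, 30, 36, 52, 59]

Fragment lengths:
  [0,7): 7 bp
  [7,9): 2 bp
  [9,17): 8 bp
  [17,30): 13 bp
  [30,36): 6 bp
  [36,52): 16 bp
  [52,59): 7 bp
  [59,78): 19 bp

[2,6,7,7,8,13,16,19]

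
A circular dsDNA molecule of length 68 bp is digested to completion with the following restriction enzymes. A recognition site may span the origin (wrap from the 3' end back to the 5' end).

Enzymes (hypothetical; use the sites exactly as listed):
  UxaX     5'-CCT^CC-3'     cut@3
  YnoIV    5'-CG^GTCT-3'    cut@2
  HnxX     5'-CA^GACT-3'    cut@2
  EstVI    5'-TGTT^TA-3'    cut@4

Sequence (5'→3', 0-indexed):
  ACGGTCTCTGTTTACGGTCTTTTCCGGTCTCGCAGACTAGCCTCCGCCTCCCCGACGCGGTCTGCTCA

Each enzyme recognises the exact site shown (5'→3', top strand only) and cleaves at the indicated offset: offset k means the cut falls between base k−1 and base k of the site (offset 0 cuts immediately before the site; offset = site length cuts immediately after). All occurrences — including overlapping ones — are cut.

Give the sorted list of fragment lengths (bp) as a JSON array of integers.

[4,6,8,9,9,10,10,12]

Scan for sites:
  UxaX (CCTCC, off=3): starts [40, 46] → cuts [43, 49]
  YnoIV (CGGTCT, off=2): starts [1, 14, 24, 57] → cuts [3, 16, 26, 59]
  HnxX (CAGACT, off=2): starts [32] → cuts [34]
  EstVI (TGTTTA, off=4): starts [8] → cuts [12]

All cut coordinates (distinct, sorted): [3, 12, 16, 26, 34, 43, 49, 59]

Fragments:
  3→12: 9 bp
  12→16: 4 bp
  16→26: 10 bp
  26→34: 8 bp
  34→43: 9 bp
  43→49: 6 bp
  49→59: 10 bp
  59→3 (wrap): 68-59+3 = 12 bp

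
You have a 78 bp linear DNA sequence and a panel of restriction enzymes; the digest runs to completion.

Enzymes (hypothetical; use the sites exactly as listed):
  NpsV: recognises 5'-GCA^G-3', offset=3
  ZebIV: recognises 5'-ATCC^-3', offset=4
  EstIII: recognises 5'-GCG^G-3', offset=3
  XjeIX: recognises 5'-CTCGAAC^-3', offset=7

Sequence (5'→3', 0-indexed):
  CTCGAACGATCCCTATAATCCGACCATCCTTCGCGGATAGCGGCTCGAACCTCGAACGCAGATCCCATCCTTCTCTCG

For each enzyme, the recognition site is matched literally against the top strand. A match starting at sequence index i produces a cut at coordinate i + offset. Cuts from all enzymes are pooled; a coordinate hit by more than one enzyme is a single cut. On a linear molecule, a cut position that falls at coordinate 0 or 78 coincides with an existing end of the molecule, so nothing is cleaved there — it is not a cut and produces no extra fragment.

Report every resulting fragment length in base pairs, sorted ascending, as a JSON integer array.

Scan for sites:
  NpsV (GCAG, off=3): starts [57] → cuts [60]
  ZebIV (ATCC, off=4): starts [8, 17, 25, 61, 66] → cuts [12, 21, 29, 65, 70]
  EstIII (GCGG, off=3): starts [32, 39] → cuts [35, 42]
  XjeIX (CTCGAAC, off=7): starts [0, 43, 50] → cuts [7, 50, 57]

Pooled cuts: [7, 12, 21, 29, 35, 42, 50, 57, 60, 65, 70]

Fragments:
  [0,7): 7 bp
  [7,12): 5 bp
  [12,21): 9 bp
  [21,29): 8 bp
  [29,35): 6 bp
  [35,42): 7 bp
  [42,50): 8 bp
  [50,57): 7 bp
  [57,60): 3 bp
  [60,65): 5 bp
  [65,70): 5 bp
  [70,78): 8 bp

[3,5,5,5,6,7,7,7,8,8,8,9]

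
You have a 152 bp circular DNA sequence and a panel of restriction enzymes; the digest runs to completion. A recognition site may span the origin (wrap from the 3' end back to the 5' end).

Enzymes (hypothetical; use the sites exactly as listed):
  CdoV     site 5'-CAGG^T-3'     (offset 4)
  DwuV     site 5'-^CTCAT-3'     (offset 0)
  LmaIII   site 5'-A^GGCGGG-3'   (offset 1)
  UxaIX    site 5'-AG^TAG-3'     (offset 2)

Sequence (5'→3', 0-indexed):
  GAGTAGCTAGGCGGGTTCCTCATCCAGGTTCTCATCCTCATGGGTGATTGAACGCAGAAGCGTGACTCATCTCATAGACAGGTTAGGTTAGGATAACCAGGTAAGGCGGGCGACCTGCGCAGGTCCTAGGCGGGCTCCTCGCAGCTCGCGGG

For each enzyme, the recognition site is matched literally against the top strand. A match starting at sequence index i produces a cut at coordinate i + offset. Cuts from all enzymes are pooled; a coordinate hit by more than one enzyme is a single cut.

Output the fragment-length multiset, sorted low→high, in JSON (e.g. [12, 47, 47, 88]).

Per-enzyme occurrences:
  CdoV CAGGT/4: at [24, 78, 97, 119] ⇒ [28, 82, 101, 123]
  DwuV CTCAT/0: at [18, 30, 36, 65, 70] ⇒ [18, 30, 36, 65, 70]
  LmaIII AGGCGGG/1: at [8, 103, 127] ⇒ [9, 104, 128]
  UxaIX AGTAG/2: at [1] ⇒ [3]

All cut coordinates (distinct, sorted): [3, 9, 18, 28, 30, 36, 65, 70, 82, 101, 104, 123, 128]

Fragments:
  3→9: 6 bp
  9→18: 9 bp
  18→28: 10 bp
  28→30: 2 bp
  30→36: 6 bp
  36→65: 29 bp
  65→70: 5 bp
  70→82: 12 bp
  82→101: 19 bp
  101→104: 3 bp
  104→123: 19 bp
  123→128: 5 bp
  128→3 (wrap): 152-128+3 = 27 bp

[2,3,5,5,6,6,9,10,12,19,19,27,29]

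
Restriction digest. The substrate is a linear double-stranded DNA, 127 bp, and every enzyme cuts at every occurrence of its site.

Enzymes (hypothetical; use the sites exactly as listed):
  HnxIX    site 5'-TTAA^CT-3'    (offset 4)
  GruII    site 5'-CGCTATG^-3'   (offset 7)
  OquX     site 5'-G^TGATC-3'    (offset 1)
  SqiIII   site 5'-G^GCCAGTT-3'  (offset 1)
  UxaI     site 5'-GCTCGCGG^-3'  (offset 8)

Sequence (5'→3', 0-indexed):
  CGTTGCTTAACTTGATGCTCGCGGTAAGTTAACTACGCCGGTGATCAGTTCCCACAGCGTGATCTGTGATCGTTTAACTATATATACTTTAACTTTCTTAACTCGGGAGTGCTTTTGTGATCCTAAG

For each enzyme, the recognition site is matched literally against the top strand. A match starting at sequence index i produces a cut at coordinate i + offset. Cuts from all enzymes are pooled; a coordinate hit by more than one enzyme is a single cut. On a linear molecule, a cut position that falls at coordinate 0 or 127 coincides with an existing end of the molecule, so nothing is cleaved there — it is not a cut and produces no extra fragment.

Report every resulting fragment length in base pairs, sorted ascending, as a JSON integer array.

Site scan:
  HnxIX TTAACT/4: at [6, 28, 73, 88, 97] ⇒ [10, 32, 77, 92, 101]
  GruII (CGCTATG, off=7): no sites
  OquX GTGATC/1: at [40, 58, 65, 116] ⇒ [41, 59, 66, 117]
  SqiIII (GGCCAGTT, off=1): no sites
  UxaI GCTCGCGG/8: at [16] ⇒ [24]

All cut coordinates (distinct, sorted): [10, 24, 32, 41, 59, 66, 77, 92, 101, 117]

Fragment lengths:
  [0,10): 10 bp
  [10,24): 14 bp
  [24,32): 8 bp
  [32,41): 9 bp
  [41,59): 18 bp
  [59,66): 7 bp
  [66,77): 11 bp
  [77,92): 15 bp
  [92,101): 9 bp
  [101,117): 16 bp
  [117,127): 10 bp

[7,8,9,9,10,10,11,14,15,16,18]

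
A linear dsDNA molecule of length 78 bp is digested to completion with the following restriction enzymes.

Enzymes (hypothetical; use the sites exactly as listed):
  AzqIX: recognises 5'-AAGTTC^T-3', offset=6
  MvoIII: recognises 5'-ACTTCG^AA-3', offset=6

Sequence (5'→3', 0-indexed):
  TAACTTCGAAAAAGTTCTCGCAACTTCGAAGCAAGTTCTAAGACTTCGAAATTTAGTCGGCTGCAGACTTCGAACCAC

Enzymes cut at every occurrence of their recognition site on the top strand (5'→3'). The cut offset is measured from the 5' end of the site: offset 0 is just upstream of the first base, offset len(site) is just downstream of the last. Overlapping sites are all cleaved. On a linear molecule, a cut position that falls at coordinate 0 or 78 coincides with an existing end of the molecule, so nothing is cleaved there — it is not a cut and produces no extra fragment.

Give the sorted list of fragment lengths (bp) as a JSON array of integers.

Per-enzyme occurrences:
  AzqIX (AAGTTCT, off=6): starts [11, 32] → cuts [17, 38]
  MvoIII (ACTTCGAA, off=6): starts [2, 22, 42, 66] → cuts [8, 28, 48, 72]

Pooled cuts: [8, 17, 28, 38, 48, 72]

Fragment lengths:
  [0,8): 8 bp
  [8,17): 9 bp
  [17,28): 11 bp
  [28,38): 10 bp
  [38,48): 10 bp
  [48,72): 24 bp
  [72,78): 6 bp

[6,8,9,10,10,11,24]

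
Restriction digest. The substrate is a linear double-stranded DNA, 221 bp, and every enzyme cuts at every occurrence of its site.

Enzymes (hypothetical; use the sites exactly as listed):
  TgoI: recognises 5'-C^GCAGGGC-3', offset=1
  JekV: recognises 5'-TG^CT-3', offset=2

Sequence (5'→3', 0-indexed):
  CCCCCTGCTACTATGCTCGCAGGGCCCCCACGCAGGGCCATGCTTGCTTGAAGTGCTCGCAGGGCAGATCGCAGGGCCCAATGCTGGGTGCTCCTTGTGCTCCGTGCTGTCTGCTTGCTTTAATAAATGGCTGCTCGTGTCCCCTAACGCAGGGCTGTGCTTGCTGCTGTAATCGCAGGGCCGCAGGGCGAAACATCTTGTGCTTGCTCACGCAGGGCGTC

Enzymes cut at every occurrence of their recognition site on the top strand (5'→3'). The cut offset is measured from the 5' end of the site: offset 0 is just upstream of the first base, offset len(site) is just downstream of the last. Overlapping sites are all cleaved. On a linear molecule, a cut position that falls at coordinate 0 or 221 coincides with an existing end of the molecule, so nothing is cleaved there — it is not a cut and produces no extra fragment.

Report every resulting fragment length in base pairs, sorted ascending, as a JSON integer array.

[3,3,3,4,4,4,4,5,7,7,7,7,8,8,8,9,9,10,11,11,12,13,13,15,16,20]

Per-enzyme occurrences:
  TgoI CGCAGGGC/1: at [17, 30, 57, 69, 147, 173, 181, 210] ⇒ [18, 31, 58, 70, 148, 174, 182, 211]
  JekV TGCT/2: at [5, 13, 40, 44, 53, 81, 88, 97, 104, 111, 115, 131, 157, 161, 164, 200, 204] ⇒ [7, 15, 42, 46, 55, 83, 90, 99, 106, 113, 117, 133, 159, 163, 166, 202, 206]

All cut coordinates (distinct, sorted): [7, 15, 18, 31, 42, 46, 55, 58, 70, 83, 90, 99, 106, 113, 117, 133, 148, 159, 163, 166, 174, 182, 202, 206, 211]

Fragment lengths:
  [0,7): 7 bp
  [7,15): 8 bp
  [15,18): 3 bp
  [18,31): 13 bp
  [31,42): 11 bp
  [42,46): 4 bp
  [46,55): 9 bp
  [55,58): 3 bp
  [58,70): 12 bp
  [70,83): 13 bp
  [83,90): 7 bp
  [90,99): 9 bp
  [99,106): 7 bp
  [106,113): 7 bp
  [113,117): 4 bp
  [117,133): 16 bp
  [133,148): 15 bp
  [148,159): 11 bp
  [159,163): 4 bp
  [163,166): 3 bp
  [166,174): 8 bp
  [174,182): 8 bp
  [182,202): 20 bp
  [202,206): 4 bp
  [206,211): 5 bp
  [211,221): 10 bp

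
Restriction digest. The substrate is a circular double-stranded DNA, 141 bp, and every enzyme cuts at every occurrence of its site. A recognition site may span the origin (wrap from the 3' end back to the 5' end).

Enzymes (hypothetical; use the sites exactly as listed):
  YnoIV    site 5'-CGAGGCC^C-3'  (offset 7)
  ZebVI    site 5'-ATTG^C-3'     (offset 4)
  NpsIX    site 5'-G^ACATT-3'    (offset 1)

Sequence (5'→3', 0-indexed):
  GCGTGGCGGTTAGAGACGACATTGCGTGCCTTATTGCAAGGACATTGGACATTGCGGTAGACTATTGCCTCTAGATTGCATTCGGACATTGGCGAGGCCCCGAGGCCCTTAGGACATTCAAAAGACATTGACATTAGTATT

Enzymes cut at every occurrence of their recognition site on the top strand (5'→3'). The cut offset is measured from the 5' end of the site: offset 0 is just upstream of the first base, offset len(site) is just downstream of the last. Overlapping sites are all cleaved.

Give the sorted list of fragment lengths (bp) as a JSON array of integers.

Per-enzyme occurrences:
  YnoIV CGAGGCCC/7: at [92, 100] ⇒ [99, 107]
  ZebVI ATTGC/4: at [20, 32, 50, 63, 74, 138] ⇒ [1, 24, 36, 54, 67, 78]
  NpsIX GACATT/1: at [17, 40, 47, 84, 112, 123, 129] ⇒ [18, 41, 48, 85, 113, 124, 130]

Pooled cuts: [1, 18, 24, 36, 41, 48, 54, 67, 78, 85, 99, 107, 113, 124, 130]

Fragments:
  1→18: 17 bp
  18→24: 6 bp
  24→36: 12 bp
  36→41: 5 bp
  41→48: 7 bp
  48→54: 6 bp
  54→67: 13 bp
  67→78: 11 bp
  78→85: 7 bp
  85→99: 14 bp
  99→107: 8 bp
  107→113: 6 bp
  113→124: 11 bp
  124→130: 6 bp
  130→1 (wrap): 141-130+1 = 12 bp

[5,6,6,6,6,7,7,8,11,11,12,12,13,14,17]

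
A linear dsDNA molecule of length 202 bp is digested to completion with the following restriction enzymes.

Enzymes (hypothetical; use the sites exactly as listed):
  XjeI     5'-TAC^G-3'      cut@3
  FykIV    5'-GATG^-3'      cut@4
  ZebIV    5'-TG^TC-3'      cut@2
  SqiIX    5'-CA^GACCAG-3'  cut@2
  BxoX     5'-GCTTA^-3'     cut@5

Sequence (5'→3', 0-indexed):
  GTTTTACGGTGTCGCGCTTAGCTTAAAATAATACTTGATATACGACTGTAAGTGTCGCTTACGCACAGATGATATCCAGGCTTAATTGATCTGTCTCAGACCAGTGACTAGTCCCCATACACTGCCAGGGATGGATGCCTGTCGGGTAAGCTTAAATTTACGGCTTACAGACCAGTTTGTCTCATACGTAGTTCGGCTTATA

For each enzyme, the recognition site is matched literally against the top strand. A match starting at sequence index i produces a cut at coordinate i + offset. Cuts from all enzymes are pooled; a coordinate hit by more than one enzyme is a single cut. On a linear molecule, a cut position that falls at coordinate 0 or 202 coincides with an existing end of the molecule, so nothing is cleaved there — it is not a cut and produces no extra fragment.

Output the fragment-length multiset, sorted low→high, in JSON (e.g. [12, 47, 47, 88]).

Per-enzyme occurrences:
  XjeI TACG/3: at [4, 40, 59, 158, 184] ⇒ [7, 43, 62, 161, 187]
  FykIV GATG/4: at [67, 129, 133] ⇒ [71, 133, 137]
  ZebIV TGTC/2: at [9, 52, 91, 139, 177] ⇒ [11, 54, 93, 141, 179]
  SqiIX CAGACCAG/2: at [96, 167] ⇒ [98, 169]
  BxoX GCTTA/5: at [15, 20, 56, 79, 149, 162, 195] ⇒ [20, 25, 61, 84, 154, 167, 200]

Pooled cuts: [7, 11, 20, 25, 43, 54, 61, 62, 71, 84, 93, 98, 133, 137, 141, 154, 161, 167, 169, 179, 187, 200]

Fragment lengths:
  [0,7): 7 bp
  [7,11): 4 bp
  [11,20): 9 bp
  [20,25): 5 bp
  [25,43): 18 bp
  [43,54): 11 bp
  [54,61): 7 bp
  [61,62): 1 bp
  [62,71): 9 bp
  [71,84): 13 bp
  [84,93): 9 bp
  [93,98): 5 bp
  [98,133): 35 bp
  [133,137): 4 bp
  [137,141): 4 bp
  [141,154): 13 bp
  [154,161): 7 bp
  [161,167): 6 bp
  [167,169): 2 bp
  [169,179): 10 bp
  [179,187): 8 bp
  [187,200): 13 bp
  [200,202): 2 bp

[1,2,2,4,4,4,5,5,6,7,7,7,8,9,9,9,10,11,13,13,13,18,35]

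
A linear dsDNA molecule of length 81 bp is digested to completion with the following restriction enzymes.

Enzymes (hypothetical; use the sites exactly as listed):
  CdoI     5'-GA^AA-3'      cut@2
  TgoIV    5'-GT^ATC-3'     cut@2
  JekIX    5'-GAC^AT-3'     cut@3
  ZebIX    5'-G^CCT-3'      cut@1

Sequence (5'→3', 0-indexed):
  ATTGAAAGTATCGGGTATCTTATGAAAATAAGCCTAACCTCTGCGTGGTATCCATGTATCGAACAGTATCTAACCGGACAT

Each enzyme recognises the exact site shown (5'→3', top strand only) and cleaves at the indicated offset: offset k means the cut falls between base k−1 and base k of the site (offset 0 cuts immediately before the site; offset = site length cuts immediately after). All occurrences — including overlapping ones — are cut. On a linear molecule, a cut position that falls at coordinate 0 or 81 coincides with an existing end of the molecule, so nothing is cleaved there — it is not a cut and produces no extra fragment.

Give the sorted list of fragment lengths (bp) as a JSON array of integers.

Site scan:
  CdoI GAAA/2: at [3, 23] ⇒ [5, 25]
  TgoIV GTATC/2: at [7, 14, 47, 55, 65] ⇒ [9, 16, 49, 57, 67]
  JekIX GACAT/3: at [76] ⇒ [79]
  ZebIX GCCT/1: at [31] ⇒ [32]

All cut coordinates (distinct, sorted): [5, 9, 16, 25, 32, 49, 57, 67, 79]

Fragment lengths:
  [0,5): 5 bp
  [5,9): 4 bp
  [9,16): 7 bp
  [16,25): 9 bp
  [25,32): 7 bp
  [32,49): 17 bp
  [49,57): 8 bp
  [57,67): 10 bp
  [67,79): 12 bp
  [79,81): 2 bp

[2,4,5,7,7,8,9,10,12,17]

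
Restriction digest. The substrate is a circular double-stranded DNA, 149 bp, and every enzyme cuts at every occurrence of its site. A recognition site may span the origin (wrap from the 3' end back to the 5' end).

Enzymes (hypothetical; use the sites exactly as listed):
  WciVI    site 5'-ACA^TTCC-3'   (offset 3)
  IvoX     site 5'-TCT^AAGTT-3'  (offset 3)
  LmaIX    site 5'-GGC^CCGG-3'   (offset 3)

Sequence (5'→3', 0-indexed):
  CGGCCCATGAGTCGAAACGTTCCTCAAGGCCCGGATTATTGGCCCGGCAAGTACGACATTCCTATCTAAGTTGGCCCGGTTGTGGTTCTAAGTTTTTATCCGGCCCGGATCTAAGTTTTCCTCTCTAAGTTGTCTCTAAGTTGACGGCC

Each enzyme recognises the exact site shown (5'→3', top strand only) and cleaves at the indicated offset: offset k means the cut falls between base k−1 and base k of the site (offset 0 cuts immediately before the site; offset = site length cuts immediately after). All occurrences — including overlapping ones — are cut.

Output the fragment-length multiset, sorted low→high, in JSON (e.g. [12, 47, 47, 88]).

Per-enzyme occurrences:
  WciVI ACATTCC/3: at [55] ⇒ [58]
  IvoX TCTAAGTT/3: at [64, 86, 109, 123, 134] ⇒ [67, 89, 112, 126, 137]
  LmaIX GGCCCGG/3: at [27, 40, 72, 101, 145] ⇒ [30, 43, 75, 104, 148]

All cut coordinates (distinct, sorted): [30, 43, 58, 67, 75, 89, 104, 112, 126, 137, 148]

Fragment lengths:
  30→43: 13 bp
  43→58: 15 bp
  58→67: 9 bp
  67→75: 8 bp
  75→89: 14 bp
  89→104: 15 bp
  104→112: 8 bp
  112→126: 14 bp
  126→137: 11 bp
  137→148: 11 bp
  148→30 (wrap): 149-148+30 = 31 bp

[8,8,9,11,11,13,14,14,15,15,31]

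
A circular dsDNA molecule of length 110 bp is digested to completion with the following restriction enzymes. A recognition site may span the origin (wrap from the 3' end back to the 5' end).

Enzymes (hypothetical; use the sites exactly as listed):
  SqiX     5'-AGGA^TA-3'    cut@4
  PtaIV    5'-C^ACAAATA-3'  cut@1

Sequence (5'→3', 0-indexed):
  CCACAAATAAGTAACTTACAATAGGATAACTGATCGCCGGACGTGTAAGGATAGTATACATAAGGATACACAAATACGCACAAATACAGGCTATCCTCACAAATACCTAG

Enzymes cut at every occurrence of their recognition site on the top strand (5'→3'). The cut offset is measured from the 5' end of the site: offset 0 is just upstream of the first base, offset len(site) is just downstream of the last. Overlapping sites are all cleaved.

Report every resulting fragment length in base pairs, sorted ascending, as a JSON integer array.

[3,10,14,15,19,24,25]

Per-enzyme occurrences:
  SqiX (AGGATA, off=4): starts [22, 47, 62] → cuts [26, 51, 66]
  PtaIV (CACAAATA, off=1): starts [1, 68, 78, 97] → cuts [2, 69, 79, 98]

All cut coordinates (distinct, sorted): [2, 26, 51, 66, 69, 79, 98]

Fragments:
  2→26: 24 bp
  26→51: 25 bp
  51→66: 15 bp
  66→69: 3 bp
  69→79: 10 bp
  79→98: 19 bp
  98→2 (wrap): 110-98+2 = 14 bp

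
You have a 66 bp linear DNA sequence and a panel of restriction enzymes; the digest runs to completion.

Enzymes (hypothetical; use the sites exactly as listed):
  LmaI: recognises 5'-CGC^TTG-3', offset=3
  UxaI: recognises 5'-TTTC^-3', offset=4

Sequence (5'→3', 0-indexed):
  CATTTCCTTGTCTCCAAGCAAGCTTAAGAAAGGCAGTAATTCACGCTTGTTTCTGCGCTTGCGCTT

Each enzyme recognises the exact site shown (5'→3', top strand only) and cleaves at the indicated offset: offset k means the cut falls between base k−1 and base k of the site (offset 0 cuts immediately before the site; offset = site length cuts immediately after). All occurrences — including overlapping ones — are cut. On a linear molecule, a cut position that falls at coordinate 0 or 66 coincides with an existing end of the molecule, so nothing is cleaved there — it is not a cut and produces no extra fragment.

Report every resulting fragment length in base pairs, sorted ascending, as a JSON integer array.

[5,6,7,8,40]

Scan for sites:
  LmaI (CGCTTG, off=3): starts [43, 55] → cuts [46, 58]
  UxaI (TTTC, off=4): starts [2, 49] → cuts [6, 53]

All cut coordinates (distinct, sorted): [6, 46, 53, 58]

Fragment lengths:
  [0,6): 6 bp
  [6,46): 40 bp
  [46,53): 7 bp
  [53,58): 5 bp
  [58,66): 8 bp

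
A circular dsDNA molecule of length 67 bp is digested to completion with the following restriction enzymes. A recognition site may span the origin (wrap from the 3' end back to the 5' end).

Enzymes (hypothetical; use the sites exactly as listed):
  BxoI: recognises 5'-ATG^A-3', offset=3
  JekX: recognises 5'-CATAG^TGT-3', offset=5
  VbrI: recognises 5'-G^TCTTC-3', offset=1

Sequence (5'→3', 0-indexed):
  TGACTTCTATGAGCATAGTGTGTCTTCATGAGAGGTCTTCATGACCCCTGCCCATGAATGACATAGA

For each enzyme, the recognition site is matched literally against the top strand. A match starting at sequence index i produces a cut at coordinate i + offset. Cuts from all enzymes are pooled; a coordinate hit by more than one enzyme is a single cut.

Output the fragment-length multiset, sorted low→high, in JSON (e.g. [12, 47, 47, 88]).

[4,4,5,7,8,8,9,9,13]

Per-enzyme occurrences:
  BxoI ATGA/3: at [8, 27, 40, 53, 57, 66] ⇒ [2, 11, 30, 43, 56, 60]
  JekX CATAGTGT/5: at [13] ⇒ [18]
  VbrI GTCTTC/1: at [21, 34] ⇒ [22, 35]

All cut coordinates (distinct, sorted): [2, 11, 18, 22, 30, 35, 43, 56, 60]

Fragments:
  2→11: 9 bp
  11→18: 7 bp
  18→22: 4 bp
  22→30: 8 bp
  30→35: 5 bp
  35→43: 8 bp
  43→56: 13 bp
  56→60: 4 bp
  60→2 (wrap): 67-60+2 = 9 bp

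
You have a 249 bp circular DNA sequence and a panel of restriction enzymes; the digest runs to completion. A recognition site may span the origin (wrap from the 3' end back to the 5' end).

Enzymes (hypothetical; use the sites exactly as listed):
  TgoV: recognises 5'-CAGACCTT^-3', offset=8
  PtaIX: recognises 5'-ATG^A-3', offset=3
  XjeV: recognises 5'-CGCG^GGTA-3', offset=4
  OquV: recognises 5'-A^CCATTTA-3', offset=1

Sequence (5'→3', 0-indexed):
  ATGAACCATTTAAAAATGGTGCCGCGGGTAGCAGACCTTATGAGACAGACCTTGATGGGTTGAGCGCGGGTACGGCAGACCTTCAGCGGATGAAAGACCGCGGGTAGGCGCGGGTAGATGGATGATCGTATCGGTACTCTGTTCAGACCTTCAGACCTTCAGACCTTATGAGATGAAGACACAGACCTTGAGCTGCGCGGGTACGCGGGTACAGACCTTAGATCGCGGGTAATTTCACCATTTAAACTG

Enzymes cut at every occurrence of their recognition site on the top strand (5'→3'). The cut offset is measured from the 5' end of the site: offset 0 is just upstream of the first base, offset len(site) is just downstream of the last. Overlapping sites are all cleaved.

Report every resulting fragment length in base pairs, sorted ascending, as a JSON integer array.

Scan for sites:
  TgoV (CAGACCTT, off=8): starts [31, 45, 75, 143, 151, 159, 181, 211] → cuts [39, 53, 83, 151, 159, 167, 189, 219]
  PtaIX (ATGA, off=3): starts [0, 39, 89, 121, 167, 172] → cuts [3, 42, 92, 124, 170, 175]
  XjeV (CGCGGGTA, off=4): starts [22, 64, 98, 108, 195, 203, 223] → cuts [26, 68, 102, 112, 199, 207, 227]
  OquV (ACCATTTA, off=1): starts [4, 236] → cuts [5, 237]

Pooled cuts: [3, 5, 26, 39, 42, 53, 68, 83, 92, 102, 112, 124, 151, 159, 167, 170, 175, 189, 199, 207, 219, 227, 237]

Fragment lengths:
  3→5: 2 bp
  5→26: 21 bp
  26→39: 13 bp
  39→42: 3 bp
  42→53: 11 bp
  53→68: 15 bp
  68→83: 15 bp
  83→92: 9 bp
  92→102: 10 bp
  102→112: 10 bp
  112→124: 12 bp
  124→151: 27 bp
  151→159: 8 bp
  159→167: 8 bp
  167→170: 3 bp
  170→175: 5 bp
  175→189: 14 bp
  189→199: 10 bp
  199→207: 8 bp
  207→219: 12 bp
  219→227: 8 bp
  227→237: 10 bp
  237→3 (wrap): 249-237+3 = 15 bp

[2,3,3,5,8,8,8,8,9,10,10,10,10,11,12,12,13,14,15,15,15,21,27]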